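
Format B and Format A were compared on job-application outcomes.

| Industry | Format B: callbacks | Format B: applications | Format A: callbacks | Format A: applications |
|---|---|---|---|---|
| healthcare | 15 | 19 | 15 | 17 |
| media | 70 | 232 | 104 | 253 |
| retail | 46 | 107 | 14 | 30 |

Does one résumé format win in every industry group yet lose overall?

No

Healthcare: Format B 15/19 = 78.9%, Format A 15/17 = 88.2% → Format A
Media: Format B 70/232 = 30.2%, Format A 104/253 = 41.1% → Format A
Retail: Format B 46/107 = 43.0%, Format A 14/30 = 46.7% → Format A
Overall: Format B 131/358 = 36.6%, Format A 133/300 = 44.3% → Format A
Format A wins overall and in every industry group — no reversal.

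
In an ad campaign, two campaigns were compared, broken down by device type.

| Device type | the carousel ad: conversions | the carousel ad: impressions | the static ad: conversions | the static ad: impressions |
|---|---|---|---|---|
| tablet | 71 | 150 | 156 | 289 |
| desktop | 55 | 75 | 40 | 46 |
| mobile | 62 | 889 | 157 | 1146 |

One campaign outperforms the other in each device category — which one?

the static ad

Tablet: the carousel ad 71/150 = 47.3%, the static ad 156/289 = 54.0% → the static ad
Desktop: the carousel ad 55/75 = 73.3%, the static ad 40/46 = 87.0% → the static ad
Mobile: the carousel ad 62/889 = 7.0%, the static ad 157/1146 = 13.7% → the static ad
The static ad has the higher rate in all 3 groups.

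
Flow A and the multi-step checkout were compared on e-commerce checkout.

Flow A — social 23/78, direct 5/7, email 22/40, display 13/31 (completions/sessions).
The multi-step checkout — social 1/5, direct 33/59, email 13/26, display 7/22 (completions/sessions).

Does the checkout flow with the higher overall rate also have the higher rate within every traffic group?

Social: Flow A 23/78 = 29.5%, the multi-step checkout 1/5 = 20.0% → Flow A
Direct: Flow A 5/7 = 71.4%, the multi-step checkout 33/59 = 55.9% → Flow A
Email: Flow A 22/40 = 55.0%, the multi-step checkout 13/26 = 50.0% → Flow A
Display: Flow A 13/31 = 41.9%, the multi-step checkout 7/22 = 31.8% → Flow A
Overall: Flow A 63/156 = 40.4%, the multi-step checkout 54/112 = 48.2% → the multi-step checkout
Flow A wins each traffic group but the multi-step checkout wins overall — the comparison reverses. Flow A's sessions skew toward social, which has a lower base rate.

No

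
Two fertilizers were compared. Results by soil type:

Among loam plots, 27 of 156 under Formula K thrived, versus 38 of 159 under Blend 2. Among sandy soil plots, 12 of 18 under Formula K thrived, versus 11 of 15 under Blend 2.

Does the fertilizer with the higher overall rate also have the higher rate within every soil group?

Yes

Loam: Formula K 27/156 = 17.3%, Blend 2 38/159 = 23.9% → Blend 2
Sandy soil: Formula K 12/18 = 66.7%, Blend 2 11/15 = 73.3% → Blend 2
Overall: Formula K 39/174 = 22.4%, Blend 2 49/174 = 28.2% → Blend 2
Blend 2 wins overall and in every soil group — no reversal.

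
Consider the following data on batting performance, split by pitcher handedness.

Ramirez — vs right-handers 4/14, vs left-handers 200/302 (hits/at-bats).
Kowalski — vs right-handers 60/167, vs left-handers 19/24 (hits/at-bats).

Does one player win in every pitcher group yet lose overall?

Vs right-handers: Ramirez 4/14 = 28.6%, Kowalski 60/167 = 35.9% → Kowalski
Vs left-handers: Ramirez 200/302 = 66.2%, Kowalski 19/24 = 79.2% → Kowalski
Overall: Ramirez 204/316 = 64.6%, Kowalski 79/191 = 41.4% → Ramirez
Kowalski wins each pitcher group but Ramirez wins overall — the comparison reverses. Kowalski's at-bats skew toward vs right-handers, which has a lower base rate.

Yes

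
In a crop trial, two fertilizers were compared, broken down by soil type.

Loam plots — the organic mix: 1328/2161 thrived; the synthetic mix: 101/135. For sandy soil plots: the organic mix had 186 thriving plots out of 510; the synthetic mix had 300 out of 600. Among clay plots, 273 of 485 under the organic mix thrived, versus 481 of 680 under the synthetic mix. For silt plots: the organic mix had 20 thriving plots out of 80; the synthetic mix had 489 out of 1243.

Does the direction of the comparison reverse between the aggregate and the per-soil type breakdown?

Loam: the organic mix 1328/2161 = 61.5%, the synthetic mix 101/135 = 74.8% → the synthetic mix
Sandy soil: the organic mix 186/510 = 36.5%, the synthetic mix 300/600 = 50.0% → the synthetic mix
Clay: the organic mix 273/485 = 56.3%, the synthetic mix 481/680 = 70.7% → the synthetic mix
Silt: the organic mix 20/80 = 25.0%, the synthetic mix 489/1243 = 39.3% → the synthetic mix
Overall: the organic mix 1807/3236 = 55.8%, the synthetic mix 1371/2658 = 51.6% → the organic mix
The synthetic mix wins each soil group but the organic mix wins overall — the comparison reverses. The synthetic mix's plots skew toward silt, which has a lower base rate.

Yes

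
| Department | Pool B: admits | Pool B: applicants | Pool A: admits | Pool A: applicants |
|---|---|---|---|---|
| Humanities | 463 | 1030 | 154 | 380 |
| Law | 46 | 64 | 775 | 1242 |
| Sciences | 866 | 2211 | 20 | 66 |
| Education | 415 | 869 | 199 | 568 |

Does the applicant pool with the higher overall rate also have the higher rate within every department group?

Humanities: Pool B 463/1030 = 45.0%, Pool A 154/380 = 40.5% → Pool B
Law: Pool B 46/64 = 71.9%, Pool A 775/1242 = 62.4% → Pool B
Sciences: Pool B 866/2211 = 39.2%, Pool A 20/66 = 30.3% → Pool B
Education: Pool B 415/869 = 47.8%, Pool A 199/568 = 35.0% → Pool B
Overall: Pool B 1790/4174 = 42.9%, Pool A 1148/2256 = 50.9% → Pool A
Pool B wins each department group but Pool A wins overall — the comparison reverses. Pool B's applicants skew toward Sciences, which has a lower base rate.

No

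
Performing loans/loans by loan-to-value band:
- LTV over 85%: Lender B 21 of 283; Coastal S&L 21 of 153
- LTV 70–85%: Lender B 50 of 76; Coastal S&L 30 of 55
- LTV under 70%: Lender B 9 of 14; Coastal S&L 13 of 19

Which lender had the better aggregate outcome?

LTV over 85%: Lender B 21/283 = 7.4%, Coastal S&L 21/153 = 13.7% → Coastal S&L
LTV 70–85%: Lender B 50/76 = 65.8%, Coastal S&L 30/55 = 54.5% → Lender B
LTV under 70%: Lender B 9/14 = 64.3%, Coastal S&L 13/19 = 68.4% → Coastal S&L
Overall: Lender B 80/373 = 21.4%, Coastal S&L 64/227 = 28.2% → Coastal S&L
(Neither sweeps every loan-to-value group, but Coastal S&L has the higher pooled rate.)

Coastal S&L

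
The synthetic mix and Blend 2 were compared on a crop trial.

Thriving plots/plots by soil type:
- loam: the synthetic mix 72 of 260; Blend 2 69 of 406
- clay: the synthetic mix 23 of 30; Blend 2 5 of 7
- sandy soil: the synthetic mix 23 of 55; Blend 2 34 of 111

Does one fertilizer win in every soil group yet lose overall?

Loam: the synthetic mix 72/260 = 27.7%, Blend 2 69/406 = 17.0% → the synthetic mix
Clay: the synthetic mix 23/30 = 76.7%, Blend 2 5/7 = 71.4% → the synthetic mix
Sandy soil: the synthetic mix 23/55 = 41.8%, Blend 2 34/111 = 30.6% → the synthetic mix
Overall: the synthetic mix 118/345 = 34.2%, Blend 2 108/524 = 20.6% → the synthetic mix
The synthetic mix wins overall and in every soil group — no reversal.

No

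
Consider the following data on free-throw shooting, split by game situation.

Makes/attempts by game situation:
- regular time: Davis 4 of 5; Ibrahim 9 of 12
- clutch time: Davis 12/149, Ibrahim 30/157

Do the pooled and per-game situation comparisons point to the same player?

Regular time: Davis 4/5 = 80.0%, Ibrahim 9/12 = 75.0% → Davis
Clutch time: Davis 12/149 = 8.1%, Ibrahim 30/157 = 19.1% → Ibrahim
Overall: Davis 16/154 = 10.4%, Ibrahim 39/169 = 23.1% → Ibrahim
Neither sweeps: Davis wins 1 of 2 groups, Ibrahim wins 1. Ibrahim wins overall but not every group — no Simpson reversal.

No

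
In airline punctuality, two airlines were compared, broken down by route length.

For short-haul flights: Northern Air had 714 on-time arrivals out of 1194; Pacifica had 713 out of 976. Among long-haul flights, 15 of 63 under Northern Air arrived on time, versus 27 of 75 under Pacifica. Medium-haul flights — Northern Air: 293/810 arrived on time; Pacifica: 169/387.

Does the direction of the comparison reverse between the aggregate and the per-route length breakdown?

Short-haul: Northern Air 714/1194 = 59.8%, Pacifica 713/976 = 73.1% → Pacifica
Long-haul: Northern Air 15/63 = 23.8%, Pacifica 27/75 = 36.0% → Pacifica
Medium-haul: Northern Air 293/810 = 36.2%, Pacifica 169/387 = 43.7% → Pacifica
Overall: Northern Air 1022/2067 = 49.4%, Pacifica 909/1438 = 63.2% → Pacifica
Pacifica wins overall and in every route group — no reversal.

No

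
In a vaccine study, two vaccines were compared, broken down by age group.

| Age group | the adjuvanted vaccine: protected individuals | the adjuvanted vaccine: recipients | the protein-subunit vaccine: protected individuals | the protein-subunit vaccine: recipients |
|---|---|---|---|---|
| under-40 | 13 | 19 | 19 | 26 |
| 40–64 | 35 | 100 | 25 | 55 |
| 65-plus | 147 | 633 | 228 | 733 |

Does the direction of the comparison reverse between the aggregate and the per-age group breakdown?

No

Under-40: the adjuvanted vaccine 13/19 = 68.4%, the protein-subunit vaccine 19/26 = 73.1% → the protein-subunit vaccine
40–64: the adjuvanted vaccine 35/100 = 35.0%, the protein-subunit vaccine 25/55 = 45.5% → the protein-subunit vaccine
65-plus: the adjuvanted vaccine 147/633 = 23.2%, the protein-subunit vaccine 228/733 = 31.1% → the protein-subunit vaccine
Overall: the adjuvanted vaccine 195/752 = 25.9%, the protein-subunit vaccine 272/814 = 33.4% → the protein-subunit vaccine
The protein-subunit vaccine wins overall and in every age group — no reversal.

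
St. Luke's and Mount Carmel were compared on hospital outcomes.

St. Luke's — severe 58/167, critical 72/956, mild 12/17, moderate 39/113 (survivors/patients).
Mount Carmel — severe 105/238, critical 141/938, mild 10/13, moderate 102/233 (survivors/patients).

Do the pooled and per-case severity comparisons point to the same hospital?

Severe: St. Luke's 58/167 = 34.7%, Mount Carmel 105/238 = 44.1% → Mount Carmel
Critical: St. Luke's 72/956 = 7.5%, Mount Carmel 141/938 = 15.0% → Mount Carmel
Mild: St. Luke's 12/17 = 70.6%, Mount Carmel 10/13 = 76.9% → Mount Carmel
Moderate: St. Luke's 39/113 = 34.5%, Mount Carmel 102/233 = 43.8% → Mount Carmel
Overall: St. Luke's 181/1253 = 14.4%, Mount Carmel 358/1422 = 25.2% → Mount Carmel
Mount Carmel wins overall and in every case group — no reversal.

Yes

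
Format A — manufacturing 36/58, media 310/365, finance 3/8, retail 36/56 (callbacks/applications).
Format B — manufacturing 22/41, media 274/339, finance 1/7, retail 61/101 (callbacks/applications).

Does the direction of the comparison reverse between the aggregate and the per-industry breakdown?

Manufacturing: Format A 36/58 = 62.1%, Format B 22/41 = 53.7% → Format A
Media: Format A 310/365 = 84.9%, Format B 274/339 = 80.8% → Format A
Finance: Format A 3/8 = 37.5%, Format B 1/7 = 14.3% → Format A
Retail: Format A 36/56 = 64.3%, Format B 61/101 = 60.4% → Format A
Overall: Format A 385/487 = 79.1%, Format B 358/488 = 73.4% → Format A
Format A wins overall and in every industry group — no reversal.

No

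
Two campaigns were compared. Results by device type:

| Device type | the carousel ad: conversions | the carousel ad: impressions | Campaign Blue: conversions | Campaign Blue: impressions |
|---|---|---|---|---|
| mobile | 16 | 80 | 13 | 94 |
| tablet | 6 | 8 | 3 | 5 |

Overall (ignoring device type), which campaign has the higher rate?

Mobile: the carousel ad 16/80 = 20.0%, Campaign Blue 13/94 = 13.8% → the carousel ad
Tablet: the carousel ad 6/8 = 75.0%, Campaign Blue 3/5 = 60.0% → the carousel ad
Overall: the carousel ad 22/88 = 25.0%, Campaign Blue 16/99 = 16.2% → the carousel ad

the carousel ad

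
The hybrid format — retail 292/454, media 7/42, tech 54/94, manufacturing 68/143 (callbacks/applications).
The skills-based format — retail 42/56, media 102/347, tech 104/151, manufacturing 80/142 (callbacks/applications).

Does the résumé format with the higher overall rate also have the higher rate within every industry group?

No

Retail: the hybrid format 292/454 = 64.3%, the skills-based format 42/56 = 75.0% → the skills-based format
Media: the hybrid format 7/42 = 16.7%, the skills-based format 102/347 = 29.4% → the skills-based format
Tech: the hybrid format 54/94 = 57.4%, the skills-based format 104/151 = 68.9% → the skills-based format
Manufacturing: the hybrid format 68/143 = 47.6%, the skills-based format 80/142 = 56.3% → the skills-based format
Overall: the hybrid format 421/733 = 57.4%, the skills-based format 328/696 = 47.1% → the hybrid format
The skills-based format wins each industry group but the hybrid format wins overall — the comparison reverses. The skills-based format's applications skew toward media, which has a lower base rate.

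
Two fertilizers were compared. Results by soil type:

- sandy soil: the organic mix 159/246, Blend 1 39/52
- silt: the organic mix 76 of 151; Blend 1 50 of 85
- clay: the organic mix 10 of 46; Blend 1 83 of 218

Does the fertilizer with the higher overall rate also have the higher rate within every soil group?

No

Sandy soil: the organic mix 159/246 = 64.6%, Blend 1 39/52 = 75.0% → Blend 1
Silt: the organic mix 76/151 = 50.3%, Blend 1 50/85 = 58.8% → Blend 1
Clay: the organic mix 10/46 = 21.7%, Blend 1 83/218 = 38.1% → Blend 1
Overall: the organic mix 245/443 = 55.3%, Blend 1 172/355 = 48.5% → the organic mix
Blend 1 wins each soil group but the organic mix wins overall — the comparison reverses. Blend 1's plots skew toward clay, which has a lower base rate.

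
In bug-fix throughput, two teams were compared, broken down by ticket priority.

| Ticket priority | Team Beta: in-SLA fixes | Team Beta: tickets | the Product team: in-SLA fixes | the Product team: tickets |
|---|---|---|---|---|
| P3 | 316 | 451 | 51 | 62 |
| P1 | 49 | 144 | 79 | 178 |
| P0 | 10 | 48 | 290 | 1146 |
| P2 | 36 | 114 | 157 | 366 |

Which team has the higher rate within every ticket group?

P3: Team Beta 316/451 = 70.1%, the Product team 51/62 = 82.3% → the Product team
P1: Team Beta 49/144 = 34.0%, the Product team 79/178 = 44.4% → the Product team
P0: Team Beta 10/48 = 20.8%, the Product team 290/1146 = 25.3% → the Product team
P2: Team Beta 36/114 = 31.6%, the Product team 157/366 = 42.9% → the Product team
The Product team has the higher rate in all 4 groups.

the Product team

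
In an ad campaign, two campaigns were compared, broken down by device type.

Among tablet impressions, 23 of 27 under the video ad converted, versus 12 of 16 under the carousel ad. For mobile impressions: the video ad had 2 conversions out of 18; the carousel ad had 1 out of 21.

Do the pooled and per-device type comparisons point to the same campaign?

Tablet: the video ad 23/27 = 85.2%, the carousel ad 12/16 = 75.0% → the video ad
Mobile: the video ad 2/18 = 11.1%, the carousel ad 1/21 = 4.8% → the video ad
Overall: the video ad 25/45 = 55.6%, the carousel ad 13/37 = 35.1% → the video ad
The video ad wins overall and in every device group — no reversal.

Yes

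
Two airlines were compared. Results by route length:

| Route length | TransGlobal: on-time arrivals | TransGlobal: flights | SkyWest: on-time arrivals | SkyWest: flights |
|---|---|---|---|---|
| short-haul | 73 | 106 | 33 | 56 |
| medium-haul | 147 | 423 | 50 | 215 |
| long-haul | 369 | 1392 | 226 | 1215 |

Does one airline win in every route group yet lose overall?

No

Short-haul: TransGlobal 73/106 = 68.9%, SkyWest 33/56 = 58.9% → TransGlobal
Medium-haul: TransGlobal 147/423 = 34.8%, SkyWest 50/215 = 23.3% → TransGlobal
Long-haul: TransGlobal 369/1392 = 26.5%, SkyWest 226/1215 = 18.6% → TransGlobal
Overall: TransGlobal 589/1921 = 30.7%, SkyWest 309/1486 = 20.8% → TransGlobal
TransGlobal wins overall and in every route group — no reversal.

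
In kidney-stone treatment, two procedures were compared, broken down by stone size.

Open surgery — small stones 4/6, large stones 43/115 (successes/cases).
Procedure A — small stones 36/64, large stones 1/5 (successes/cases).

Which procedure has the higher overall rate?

Procedure A

Small stones: open surgery 4/6 = 66.7%, Procedure A 36/64 = 56.2% → open surgery
Large stones: open surgery 43/115 = 37.4%, Procedure A 1/5 = 20.0% → open surgery
Overall: open surgery 47/121 = 38.8%, Procedure A 37/69 = 53.6% → Procedure A
(Open surgery wins every stone group but Procedure A wins overall — open surgery's cases skew toward the low-rate large stones group.)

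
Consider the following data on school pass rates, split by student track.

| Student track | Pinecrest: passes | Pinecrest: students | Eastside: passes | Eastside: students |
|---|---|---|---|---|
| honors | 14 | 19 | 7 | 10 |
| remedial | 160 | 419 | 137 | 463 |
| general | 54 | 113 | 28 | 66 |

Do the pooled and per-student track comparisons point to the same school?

Honors: Pinecrest 14/19 = 73.7%, Eastside 7/10 = 70.0% → Pinecrest
Remedial: Pinecrest 160/419 = 38.2%, Eastside 137/463 = 29.6% → Pinecrest
General: Pinecrest 54/113 = 47.8%, Eastside 28/66 = 42.4% → Pinecrest
Overall: Pinecrest 228/551 = 41.4%, Eastside 172/539 = 31.9% → Pinecrest
Pinecrest wins overall and in every student group — no reversal.

Yes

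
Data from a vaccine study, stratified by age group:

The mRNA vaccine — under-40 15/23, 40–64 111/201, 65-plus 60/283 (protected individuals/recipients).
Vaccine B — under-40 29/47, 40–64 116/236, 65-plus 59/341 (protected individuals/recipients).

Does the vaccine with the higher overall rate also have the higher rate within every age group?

Yes

Under-40: the mRNA vaccine 15/23 = 65.2%, Vaccine B 29/47 = 61.7% → the mRNA vaccine
40–64: the mRNA vaccine 111/201 = 55.2%, Vaccine B 116/236 = 49.2% → the mRNA vaccine
65-plus: the mRNA vaccine 60/283 = 21.2%, Vaccine B 59/341 = 17.3% → the mRNA vaccine
Overall: the mRNA vaccine 186/507 = 36.7%, Vaccine B 204/624 = 32.7% → the mRNA vaccine
The mRNA vaccine wins overall and in every age group — no reversal.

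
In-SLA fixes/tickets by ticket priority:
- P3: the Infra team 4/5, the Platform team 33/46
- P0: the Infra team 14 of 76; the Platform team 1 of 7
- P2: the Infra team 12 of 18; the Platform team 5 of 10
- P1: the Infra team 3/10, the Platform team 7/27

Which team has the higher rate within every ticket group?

P3: the Infra team 4/5 = 80.0%, the Platform team 33/46 = 71.7% → the Infra team
P0: the Infra team 14/76 = 18.4%, the Platform team 1/7 = 14.3% → the Infra team
P2: the Infra team 12/18 = 66.7%, the Platform team 5/10 = 50.0% → the Infra team
P1: the Infra team 3/10 = 30.0%, the Platform team 7/27 = 25.9% → the Infra team
The Infra team has the higher rate in all 4 groups.

the Infra team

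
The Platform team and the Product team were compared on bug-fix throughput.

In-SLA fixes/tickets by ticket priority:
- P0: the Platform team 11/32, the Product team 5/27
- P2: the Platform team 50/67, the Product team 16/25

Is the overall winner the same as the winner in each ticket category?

Yes

P0: the Platform team 11/32 = 34.4%, the Product team 5/27 = 18.5% → the Platform team
P2: the Platform team 50/67 = 74.6%, the Product team 16/25 = 64.0% → the Platform team
Overall: the Platform team 61/99 = 61.6%, the Product team 21/52 = 40.4% → the Platform team
The Platform team wins overall and in every ticket group — no reversal.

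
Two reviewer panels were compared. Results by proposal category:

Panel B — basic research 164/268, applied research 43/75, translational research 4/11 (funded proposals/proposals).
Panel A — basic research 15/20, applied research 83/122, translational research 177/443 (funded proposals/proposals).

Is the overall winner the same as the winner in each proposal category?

Basic research: Panel B 164/268 = 61.2%, Panel A 15/20 = 75.0% → Panel A
Applied research: Panel B 43/75 = 57.3%, Panel A 83/122 = 68.0% → Panel A
Translational research: Panel B 4/11 = 36.4%, Panel A 177/443 = 40.0% → Panel A
Overall: Panel B 211/354 = 59.6%, Panel A 275/585 = 47.0% → Panel B
Panel A wins each proposal group but Panel B wins overall — the comparison reverses. Panel A's proposals skew toward translational research, which has a lower base rate.

No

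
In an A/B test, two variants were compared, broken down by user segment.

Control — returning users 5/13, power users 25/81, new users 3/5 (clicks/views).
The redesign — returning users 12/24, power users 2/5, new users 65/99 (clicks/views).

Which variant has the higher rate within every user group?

the redesign

Returning users: Control 5/13 = 38.5%, the redesign 12/24 = 50.0% → the redesign
Power users: Control 25/81 = 30.9%, the redesign 2/5 = 40.0% → the redesign
New users: Control 3/5 = 60.0%, the redesign 65/99 = 65.7% → the redesign
The redesign has the higher rate in all 3 groups.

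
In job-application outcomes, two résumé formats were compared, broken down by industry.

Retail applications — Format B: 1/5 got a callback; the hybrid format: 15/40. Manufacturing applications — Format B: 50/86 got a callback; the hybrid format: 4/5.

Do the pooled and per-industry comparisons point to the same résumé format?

No

Retail: Format B 1/5 = 20.0%, the hybrid format 15/40 = 37.5% → the hybrid format
Manufacturing: Format B 50/86 = 58.1%, the hybrid format 4/5 = 80.0% → the hybrid format
Overall: Format B 51/91 = 56.0%, the hybrid format 19/45 = 42.2% → Format B
The hybrid format wins each industry group but Format B wins overall — the comparison reverses. The hybrid format's applications skew toward retail, which has a lower base rate.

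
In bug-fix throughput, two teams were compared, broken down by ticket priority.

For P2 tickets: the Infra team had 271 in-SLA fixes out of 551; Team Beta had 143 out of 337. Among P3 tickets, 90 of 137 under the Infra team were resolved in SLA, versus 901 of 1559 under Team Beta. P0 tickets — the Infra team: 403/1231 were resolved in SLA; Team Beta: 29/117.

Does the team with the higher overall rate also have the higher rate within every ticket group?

P2: the Infra team 271/551 = 49.2%, Team Beta 143/337 = 42.4% → the Infra team
P3: the Infra team 90/137 = 65.7%, Team Beta 901/1559 = 57.8% → the Infra team
P0: the Infra team 403/1231 = 32.7%, Team Beta 29/117 = 24.8% → the Infra team
Overall: the Infra team 764/1919 = 39.8%, Team Beta 1073/2013 = 53.3% → Team Beta
The Infra team wins each ticket group but Team Beta wins overall — the comparison reverses. The Infra team's tickets skew toward P0, which has a lower base rate.

No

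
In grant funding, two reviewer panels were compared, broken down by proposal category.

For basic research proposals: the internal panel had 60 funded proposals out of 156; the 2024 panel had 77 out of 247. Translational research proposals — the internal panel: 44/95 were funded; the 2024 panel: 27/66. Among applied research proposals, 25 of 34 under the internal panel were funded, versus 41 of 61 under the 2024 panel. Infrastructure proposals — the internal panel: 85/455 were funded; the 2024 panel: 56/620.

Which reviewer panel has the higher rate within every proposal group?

Basic research: the internal panel 60/156 = 38.5%, the 2024 panel 77/247 = 31.2% → the internal panel
Translational research: the internal panel 44/95 = 46.3%, the 2024 panel 27/66 = 40.9% → the internal panel
Applied research: the internal panel 25/34 = 73.5%, the 2024 panel 41/61 = 67.2% → the internal panel
Infrastructure: the internal panel 85/455 = 18.7%, the 2024 panel 56/620 = 9.0% → the internal panel
The internal panel has the higher rate in all 4 groups.

the internal panel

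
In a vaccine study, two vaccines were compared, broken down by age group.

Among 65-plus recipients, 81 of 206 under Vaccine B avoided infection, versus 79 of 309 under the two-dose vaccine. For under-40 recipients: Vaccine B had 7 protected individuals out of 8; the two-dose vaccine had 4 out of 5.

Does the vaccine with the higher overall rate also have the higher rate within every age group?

65-plus: Vaccine B 81/206 = 39.3%, the two-dose vaccine 79/309 = 25.6% → Vaccine B
Under-40: Vaccine B 7/8 = 87.5%, the two-dose vaccine 4/5 = 80.0% → Vaccine B
Overall: Vaccine B 88/214 = 41.1%, the two-dose vaccine 83/314 = 26.4% → Vaccine B
Vaccine B wins overall and in every age group — no reversal.

Yes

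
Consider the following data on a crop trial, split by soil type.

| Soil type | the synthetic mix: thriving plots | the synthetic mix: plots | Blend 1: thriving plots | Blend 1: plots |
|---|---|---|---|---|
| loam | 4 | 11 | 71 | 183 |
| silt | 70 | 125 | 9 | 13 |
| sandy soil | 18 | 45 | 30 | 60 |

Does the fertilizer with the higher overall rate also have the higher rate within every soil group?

Loam: the synthetic mix 4/11 = 36.4%, Blend 1 71/183 = 38.8% → Blend 1
Silt: the synthetic mix 70/125 = 56.0%, Blend 1 9/13 = 69.2% → Blend 1
Sandy soil: the synthetic mix 18/45 = 40.0%, Blend 1 30/60 = 50.0% → Blend 1
Overall: the synthetic mix 92/181 = 50.8%, Blend 1 110/256 = 43.0% → the synthetic mix
Blend 1 wins each soil group but the synthetic mix wins overall — the comparison reverses. Blend 1's plots skew toward loam, which has a lower base rate.

No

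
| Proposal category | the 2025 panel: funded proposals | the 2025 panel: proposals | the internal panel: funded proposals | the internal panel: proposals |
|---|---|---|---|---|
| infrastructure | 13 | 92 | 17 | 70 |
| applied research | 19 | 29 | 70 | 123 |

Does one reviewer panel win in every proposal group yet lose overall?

Infrastructure: the 2025 panel 13/92 = 14.1%, the internal panel 17/70 = 24.3% → the internal panel
Applied research: the 2025 panel 19/29 = 65.5%, the internal panel 70/123 = 56.9% → the 2025 panel
Overall: the 2025 panel 32/121 = 26.4%, the internal panel 87/193 = 45.1% → the internal panel
Neither sweeps: the 2025 panel wins 1 of 2 groups, the internal panel wins 1. The internal panel wins overall but not every group — no Simpson reversal.

No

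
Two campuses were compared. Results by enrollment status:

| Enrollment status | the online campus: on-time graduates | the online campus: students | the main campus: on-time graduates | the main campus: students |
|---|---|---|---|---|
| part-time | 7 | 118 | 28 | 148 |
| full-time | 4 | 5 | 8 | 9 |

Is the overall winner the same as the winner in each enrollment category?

Yes

Part-time: the online campus 7/118 = 5.9%, the main campus 28/148 = 18.9% → the main campus
Full-time: the online campus 4/5 = 80.0%, the main campus 8/9 = 88.9% → the main campus
Overall: the online campus 11/123 = 8.9%, the main campus 36/157 = 22.9% → the main campus
The main campus wins overall and in every enrollment group — no reversal.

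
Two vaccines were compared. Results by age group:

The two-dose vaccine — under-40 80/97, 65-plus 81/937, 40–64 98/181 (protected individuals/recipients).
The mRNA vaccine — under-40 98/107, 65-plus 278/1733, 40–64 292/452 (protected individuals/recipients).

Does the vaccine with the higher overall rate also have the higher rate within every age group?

Yes

Under-40: the two-dose vaccine 80/97 = 82.5%, the mRNA vaccine 98/107 = 91.6% → the mRNA vaccine
65-plus: the two-dose vaccine 81/937 = 8.6%, the mRNA vaccine 278/1733 = 16.0% → the mRNA vaccine
40–64: the two-dose vaccine 98/181 = 54.1%, the mRNA vaccine 292/452 = 64.6% → the mRNA vaccine
Overall: the two-dose vaccine 259/1215 = 21.3%, the mRNA vaccine 668/2292 = 29.1% → the mRNA vaccine
The mRNA vaccine wins overall and in every age group — no reversal.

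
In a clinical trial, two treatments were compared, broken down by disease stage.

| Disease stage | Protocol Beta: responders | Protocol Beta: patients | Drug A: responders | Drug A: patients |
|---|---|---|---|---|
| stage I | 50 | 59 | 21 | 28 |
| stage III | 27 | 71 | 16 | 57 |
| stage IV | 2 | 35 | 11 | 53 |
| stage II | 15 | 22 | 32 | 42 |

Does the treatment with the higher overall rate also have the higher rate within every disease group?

Stage I: Protocol Beta 50/59 = 84.7%, Drug A 21/28 = 75.0% → Protocol Beta
Stage III: Protocol Beta 27/71 = 38.0%, Drug A 16/57 = 28.1% → Protocol Beta
Stage IV: Protocol Beta 2/35 = 5.7%, Drug A 11/53 = 20.8% → Drug A
Stage II: Protocol Beta 15/22 = 68.2%, Drug A 32/42 = 76.2% → Drug A
Overall: Protocol Beta 94/187 = 50.3%, Drug A 80/180 = 44.4% → Protocol Beta
Neither sweeps: Protocol Beta wins 2 of 4 groups, Drug A wins 2. Protocol Beta wins overall but not every group — no Simpson reversal.

No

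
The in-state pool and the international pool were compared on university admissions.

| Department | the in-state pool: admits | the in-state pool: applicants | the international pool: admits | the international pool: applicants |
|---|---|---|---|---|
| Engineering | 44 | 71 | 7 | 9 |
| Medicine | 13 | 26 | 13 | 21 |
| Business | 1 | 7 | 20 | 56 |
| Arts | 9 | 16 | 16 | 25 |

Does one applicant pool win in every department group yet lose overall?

Yes

Engineering: the in-state pool 44/71 = 62.0%, the international pool 7/9 = 77.8% → the international pool
Medicine: the in-state pool 13/26 = 50.0%, the international pool 13/21 = 61.9% → the international pool
Business: the in-state pool 1/7 = 14.3%, the international pool 20/56 = 35.7% → the international pool
Arts: the in-state pool 9/16 = 56.2%, the international pool 16/25 = 64.0% → the international pool
Overall: the in-state pool 67/120 = 55.8%, the international pool 56/111 = 50.5% → the in-state pool
The international pool wins each department group but the in-state pool wins overall — the comparison reverses. The international pool's applicants skew toward Business, which has a lower base rate.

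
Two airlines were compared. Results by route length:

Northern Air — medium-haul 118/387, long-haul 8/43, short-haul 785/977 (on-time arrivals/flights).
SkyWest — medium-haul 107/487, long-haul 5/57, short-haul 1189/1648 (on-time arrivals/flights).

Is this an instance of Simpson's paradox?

No

Medium-haul: Northern Air 118/387 = 30.5%, SkyWest 107/487 = 22.0% → Northern Air
Long-haul: Northern Air 8/43 = 18.6%, SkyWest 5/57 = 8.8% → Northern Air
Short-haul: Northern Air 785/977 = 80.3%, SkyWest 1189/1648 = 72.1% → Northern Air
Overall: Northern Air 911/1407 = 64.7%, SkyWest 1301/2192 = 59.4% → Northern Air
Northern Air wins overall and in every route group — no reversal.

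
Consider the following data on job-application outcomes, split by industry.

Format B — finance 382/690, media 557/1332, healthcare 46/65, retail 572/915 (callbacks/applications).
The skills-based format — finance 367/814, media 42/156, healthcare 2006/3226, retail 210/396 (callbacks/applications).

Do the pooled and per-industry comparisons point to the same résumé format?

No

Finance: Format B 382/690 = 55.4%, the skills-based format 367/814 = 45.1% → Format B
Media: Format B 557/1332 = 41.8%, the skills-based format 42/156 = 26.9% → Format B
Healthcare: Format B 46/65 = 70.8%, the skills-based format 2006/3226 = 62.2% → Format B
Retail: Format B 572/915 = 62.5%, the skills-based format 210/396 = 53.0% → Format B
Overall: Format B 1557/3002 = 51.9%, the skills-based format 2625/4592 = 57.2% → the skills-based format
Format B wins each industry group but the skills-based format wins overall — the comparison reverses. Format B's applications skew toward media, which has a lower base rate.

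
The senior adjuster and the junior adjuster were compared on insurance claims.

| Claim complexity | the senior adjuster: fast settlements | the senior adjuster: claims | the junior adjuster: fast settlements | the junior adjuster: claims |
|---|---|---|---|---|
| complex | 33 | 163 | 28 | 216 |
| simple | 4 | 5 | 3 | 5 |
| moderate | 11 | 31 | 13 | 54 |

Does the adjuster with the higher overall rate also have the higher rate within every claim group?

Complex: the senior adjuster 33/163 = 20.2%, the junior adjuster 28/216 = 13.0% → the senior adjuster
Simple: the senior adjuster 4/5 = 80.0%, the junior adjuster 3/5 = 60.0% → the senior adjuster
Moderate: the senior adjuster 11/31 = 35.5%, the junior adjuster 13/54 = 24.1% → the senior adjuster
Overall: the senior adjuster 48/199 = 24.1%, the junior adjuster 44/275 = 16.0% → the senior adjuster
The senior adjuster wins overall and in every claim group — no reversal.

Yes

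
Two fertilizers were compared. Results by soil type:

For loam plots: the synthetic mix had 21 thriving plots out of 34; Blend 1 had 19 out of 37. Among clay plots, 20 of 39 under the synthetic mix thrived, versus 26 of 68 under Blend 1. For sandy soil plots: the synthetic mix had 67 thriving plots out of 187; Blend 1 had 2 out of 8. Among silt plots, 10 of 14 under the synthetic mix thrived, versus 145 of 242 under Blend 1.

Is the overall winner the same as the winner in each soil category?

No

Loam: the synthetic mix 21/34 = 61.8%, Blend 1 19/37 = 51.4% → the synthetic mix
Clay: the synthetic mix 20/39 = 51.3%, Blend 1 26/68 = 38.2% → the synthetic mix
Sandy soil: the synthetic mix 67/187 = 35.8%, Blend 1 2/8 = 25.0% → the synthetic mix
Silt: the synthetic mix 10/14 = 71.4%, Blend 1 145/242 = 59.9% → the synthetic mix
Overall: the synthetic mix 118/274 = 43.1%, Blend 1 192/355 = 54.1% → Blend 1
The synthetic mix wins each soil group but Blend 1 wins overall — the comparison reverses. The synthetic mix's plots skew toward sandy soil, which has a lower base rate.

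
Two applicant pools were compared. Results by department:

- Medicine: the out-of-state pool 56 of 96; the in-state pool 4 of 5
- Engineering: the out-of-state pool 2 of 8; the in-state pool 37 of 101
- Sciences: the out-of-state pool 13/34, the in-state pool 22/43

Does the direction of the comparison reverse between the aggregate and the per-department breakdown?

Medicine: the out-of-state pool 56/96 = 58.3%, the in-state pool 4/5 = 80.0% → the in-state pool
Engineering: the out-of-state pool 2/8 = 25.0%, the in-state pool 37/101 = 36.6% → the in-state pool
Sciences: the out-of-state pool 13/34 = 38.2%, the in-state pool 22/43 = 51.2% → the in-state pool
Overall: the out-of-state pool 71/138 = 51.4%, the in-state pool 63/149 = 42.3% → the out-of-state pool
The in-state pool wins each department group but the out-of-state pool wins overall — the comparison reverses. The in-state pool's applicants skew toward Engineering, which has a lower base rate.

Yes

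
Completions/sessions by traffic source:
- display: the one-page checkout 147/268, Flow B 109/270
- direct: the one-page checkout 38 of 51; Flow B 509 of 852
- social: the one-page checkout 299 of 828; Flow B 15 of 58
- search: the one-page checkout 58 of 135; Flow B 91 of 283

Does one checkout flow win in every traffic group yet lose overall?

Display: the one-page checkout 147/268 = 54.9%, Flow B 109/270 = 40.4% → the one-page checkout
Direct: the one-page checkout 38/51 = 74.5%, Flow B 509/852 = 59.7% → the one-page checkout
Social: the one-page checkout 299/828 = 36.1%, Flow B 15/58 = 25.9% → the one-page checkout
Search: the one-page checkout 58/135 = 43.0%, Flow B 91/283 = 32.2% → the one-page checkout
Overall: the one-page checkout 542/1282 = 42.3%, Flow B 724/1463 = 49.5% → Flow B
The one-page checkout wins each traffic group but Flow B wins overall — the comparison reverses. The one-page checkout's sessions skew toward social, which has a lower base rate.

Yes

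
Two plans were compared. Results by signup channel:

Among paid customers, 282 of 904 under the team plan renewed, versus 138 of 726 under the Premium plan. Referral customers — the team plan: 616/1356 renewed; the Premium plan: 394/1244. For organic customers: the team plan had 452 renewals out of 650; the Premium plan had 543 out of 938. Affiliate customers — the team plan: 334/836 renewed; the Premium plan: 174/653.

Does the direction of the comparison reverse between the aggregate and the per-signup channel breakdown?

Paid: the team plan 282/904 = 31.2%, the Premium plan 138/726 = 19.0% → the team plan
Referral: the team plan 616/1356 = 45.4%, the Premium plan 394/1244 = 31.7% → the team plan
Organic: the team plan 452/650 = 69.5%, the Premium plan 543/938 = 57.9% → the team plan
Affiliate: the team plan 334/836 = 40.0%, the Premium plan 174/653 = 26.6% → the team plan
Overall: the team plan 1684/3746 = 45.0%, the Premium plan 1249/3561 = 35.1% → the team plan
The team plan wins overall and in every signup group — no reversal.

No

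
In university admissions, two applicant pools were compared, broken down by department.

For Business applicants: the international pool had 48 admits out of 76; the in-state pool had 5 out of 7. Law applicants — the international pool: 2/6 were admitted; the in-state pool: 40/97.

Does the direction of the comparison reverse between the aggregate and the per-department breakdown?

Business: the international pool 48/76 = 63.2%, the in-state pool 5/7 = 71.4% → the in-state pool
Law: the international pool 2/6 = 33.3%, the in-state pool 40/97 = 41.2% → the in-state pool
Overall: the international pool 50/82 = 61.0%, the in-state pool 45/104 = 43.3% → the international pool
The in-state pool wins each department group but the international pool wins overall — the comparison reverses. The in-state pool's applicants skew toward Law, which has a lower base rate.

Yes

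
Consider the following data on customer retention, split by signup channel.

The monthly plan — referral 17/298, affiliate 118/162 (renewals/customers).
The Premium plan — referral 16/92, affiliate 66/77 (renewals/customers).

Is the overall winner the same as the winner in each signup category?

Referral: the monthly plan 17/298 = 5.7%, the Premium plan 16/92 = 17.4% → the Premium plan
Affiliate: the monthly plan 118/162 = 72.8%, the Premium plan 66/77 = 85.7% → the Premium plan
Overall: the monthly plan 135/460 = 29.3%, the Premium plan 82/169 = 48.5% → the Premium plan
The Premium plan wins overall and in every signup group — no reversal.

Yes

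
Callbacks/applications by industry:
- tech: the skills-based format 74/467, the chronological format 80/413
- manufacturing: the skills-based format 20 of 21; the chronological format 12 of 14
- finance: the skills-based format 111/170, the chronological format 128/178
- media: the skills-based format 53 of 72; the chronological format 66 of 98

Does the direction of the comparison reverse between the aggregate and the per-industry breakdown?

Tech: the skills-based format 74/467 = 15.8%, the chronological format 80/413 = 19.4% → the chronological format
Manufacturing: the skills-based format 20/21 = 95.2%, the chronological format 12/14 = 85.7% → the skills-based format
Finance: the skills-based format 111/170 = 65.3%, the chronological format 128/178 = 71.9% → the chronological format
Media: the skills-based format 53/72 = 73.6%, the chronological format 66/98 = 67.3% → the skills-based format
Overall: the skills-based format 258/730 = 35.3%, the chronological format 286/703 = 40.7% → the chronological format
Neither sweeps: the skills-based format wins 2 of 4 groups, the chronological format wins 2. The chronological format wins overall but not every group — no Simpson reversal.

No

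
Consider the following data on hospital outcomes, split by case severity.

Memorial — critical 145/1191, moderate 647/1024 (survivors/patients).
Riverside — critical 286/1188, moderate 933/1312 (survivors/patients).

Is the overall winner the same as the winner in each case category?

Yes

Critical: Memorial 145/1191 = 12.2%, Riverside 286/1188 = 24.1% → Riverside
Moderate: Memorial 647/1024 = 63.2%, Riverside 933/1312 = 71.1% → Riverside
Overall: Memorial 792/2215 = 35.8%, Riverside 1219/2500 = 48.8% → Riverside
Riverside wins overall and in every case group — no reversal.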